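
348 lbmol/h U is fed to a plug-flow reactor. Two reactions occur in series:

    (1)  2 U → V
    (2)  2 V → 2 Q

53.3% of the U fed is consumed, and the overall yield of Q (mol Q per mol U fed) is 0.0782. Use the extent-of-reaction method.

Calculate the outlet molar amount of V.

Conversion of U: U consumed = 2ξ₁ = 0.533 × 348 → ξ₁ = 92.74 lbmol/h.
Yield of Q: 2ξ₂ / 348 = 0.0782 → ξ₂ = 13.61 lbmol/h.
Outlet amounts (n = n₀ + Σ ν·ξ):
  U: 348 − 2(92.74) = 162.5
  V: 0 + 1(92.74) − 2(13.61) = 65.53
  Q: 0 + 2(13.61) = 27.21

65.5 lbmol/h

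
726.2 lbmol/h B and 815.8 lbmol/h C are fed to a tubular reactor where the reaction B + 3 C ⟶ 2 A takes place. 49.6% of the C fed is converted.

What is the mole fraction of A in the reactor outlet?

0.212

C reacted = 0.496 × 815.8 = 404.6 lbmol/h; ν_C = −3, so ξ = 404.6/3 = 134.9 lbmol/h.
Outlet amounts (n = n₀ + ν ξ):
  B: 726.2 − 1(134.9) = 591.3
  C: 815.8 − 3(134.9) = 411.2
  A: 0 + 2(134.9) = 269.8
Total out = 1272 lbmol/h; y_A = 269.8 / 1272 = 0.212.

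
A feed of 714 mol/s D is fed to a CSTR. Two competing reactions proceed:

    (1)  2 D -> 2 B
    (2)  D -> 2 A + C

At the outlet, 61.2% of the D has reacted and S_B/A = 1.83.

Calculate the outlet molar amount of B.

343 mol/s

Conversion of D: D consumed = 0.612 × 714 = 437 mol/s = 2ξ₁ + 1ξ₂.
Selectivity: 2ξ₁ / (2ξ₂) = 1.83 → ξ₁ = 1.83 ξ₂.
Substitute: (2·1.83 + 1) ξ₂ = 437 → ξ₂ = 93.77 mol/s, ξ₁ = 171.6 mol/s.
Outlet amounts (n = n₀ + Σ ν·ξ):
  D: 714 − 2(171.6) − 1(93.77) = 277
  B: 0 + 2(171.6) = 343.2
  A: 0 + 2(93.77) = 187.5
  C: 0 + 1(93.77) = 93.77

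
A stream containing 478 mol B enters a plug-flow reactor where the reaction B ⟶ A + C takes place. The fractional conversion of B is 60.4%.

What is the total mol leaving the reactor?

B reacted = 0.604 × 478 = 288.7 mol; ν_B = −1, so ξ = 288.7/1 = 288.7 mol.
Outlet amounts (n = n₀ + ν ξ):
  B: 478 − 1(288.7) = 189.3
  A: 0 + 1(288.7) = 288.7
  C: 0 + 1(288.7) = 288.7
Total out = 189.3 + 288.7 + 288.7 = 766.7 mol.

767 mol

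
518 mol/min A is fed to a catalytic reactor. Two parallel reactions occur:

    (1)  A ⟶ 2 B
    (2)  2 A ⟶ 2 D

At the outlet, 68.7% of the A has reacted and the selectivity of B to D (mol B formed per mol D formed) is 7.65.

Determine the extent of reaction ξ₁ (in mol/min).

Conversion of A: A consumed = 0.687 × 518 = 355.9 mol/min = 1ξ₁ + 2ξ₂.
Selectivity: 2ξ₁ / (2ξ₂) = 7.65 → ξ₁ = 7.65 ξ₂.
Substitute: (1·7.65 + 2) ξ₂ = 355.9 → ξ₂ = 36.88 mol/min, ξ₁ = 282.1 mol/min.
Outlet amounts (n = n₀ + Σ ν·ξ):
  A: 518 − 1(282.1) − 2(36.88) = 162.1
  B: 0 + 2(282.1) = 564.2
  D: 0 + 2(36.88) = 73.75

ξ₁ = 282 mol/min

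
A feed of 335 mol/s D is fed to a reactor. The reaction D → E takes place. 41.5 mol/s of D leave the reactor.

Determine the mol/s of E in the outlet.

294 mol/s

For D: n = n₀ − 1ξ → 41.5 = 335 − 1ξ, giving ξ = 293.5 mol/s.
Outlet amounts (n = n₀ + ν ξ):
  D: 335 − 1(293.5) = 41.5
  E: 0 + 1(293.5) = 293.5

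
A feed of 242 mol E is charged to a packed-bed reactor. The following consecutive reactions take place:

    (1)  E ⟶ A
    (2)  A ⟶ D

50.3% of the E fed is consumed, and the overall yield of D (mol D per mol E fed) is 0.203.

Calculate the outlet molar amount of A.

Conversion of E: E consumed = 1ξ₁ = 0.503 × 242 → ξ₁ = 121.7 mol.
Yield of D: 1ξ₂ / 242 = 0.203 → ξ₂ = 49.13 mol.
Outlet amounts (n = n₀ + Σ ν·ξ):
  E: 242 − 1(121.7) = 120.3
  A: 0 + 1(121.7) − 1(49.13) = 72.6
  D: 0 + 1(49.13) = 49.13

72.6 mol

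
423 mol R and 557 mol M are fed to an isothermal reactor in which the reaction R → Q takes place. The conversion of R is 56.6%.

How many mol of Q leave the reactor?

R reacted = 0.566 × 423 = 239.4 mol; ν_R = −1, so ξ = 239.4/1 = 239.4 mol.
Outlet amounts (n = n₀ + ν ξ):
  R: 423 − 1(239.4) = 183.6
  Q: 0 + 1(239.4) = 239.4
  M: 557 (inert)

239 mol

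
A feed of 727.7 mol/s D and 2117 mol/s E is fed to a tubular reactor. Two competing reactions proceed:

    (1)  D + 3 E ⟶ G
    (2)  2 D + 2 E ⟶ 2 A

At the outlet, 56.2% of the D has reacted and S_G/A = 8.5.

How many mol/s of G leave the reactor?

Conversion of D: D consumed = 0.562 × 727.7 = 409 mol/s = 1ξ₁ + 2ξ₂.
Selectivity: 1ξ₁ / (2ξ₂) = 8.5 → ξ₁ = 17 ξ₂.
Substitute: (1·17 + 2) ξ₂ = 409 → ξ₂ = 21.52 mol/s, ξ₁ = 365.9 mol/s.
Outlet amounts (n = n₀ + Σ ν·ξ):
  D: 727.7 − 1(365.9) − 2(21.52) = 318.7
  E: 2117 − 3(365.9) − 2(21.52) = 976.2
  G: 0 + 1(365.9) = 365.9
  A: 0 + 2(21.52) = 43.05

366 mol/s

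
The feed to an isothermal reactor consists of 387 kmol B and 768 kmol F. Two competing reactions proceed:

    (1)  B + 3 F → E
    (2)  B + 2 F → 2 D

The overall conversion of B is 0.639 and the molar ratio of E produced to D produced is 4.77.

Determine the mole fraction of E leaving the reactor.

0.487

Conversion of B: B consumed = 0.639 × 387 = 247.3 kmol = 1ξ₁ + 1ξ₂.
Selectivity: 1ξ₁ / (2ξ₂) = 4.77 → ξ₁ = 9.54 ξ₂.
Substitute: (1·9.54 + 1) ξ₂ = 247.3 → ξ₂ = 23.46 kmol, ξ₁ = 223.8 kmol.
Outlet amounts (n = n₀ + Σ ν·ξ):
  B: 387 − 1(223.8) − 1(23.46) = 139.7
  F: 768 − 3(223.8) − 2(23.46) = 49.58
  E: 0 + 1(223.8) = 223.8
  D: 0 + 2(23.46) = 46.92
Total out = 460 kmol; y_E = 223.8 / 460 = 0.4865.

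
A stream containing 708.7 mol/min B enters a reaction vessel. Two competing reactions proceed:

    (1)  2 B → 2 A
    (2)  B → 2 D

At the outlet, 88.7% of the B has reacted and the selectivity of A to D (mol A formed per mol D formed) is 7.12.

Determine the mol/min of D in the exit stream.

Conversion of B: B consumed = 0.887 × 708.7 = 628.6 mol/min = 2ξ₁ + 1ξ₂.
Selectivity: 2ξ₁ / (2ξ₂) = 7.12 → ξ₁ = 7.12 ξ₂.
Substitute: (2·7.12 + 1) ξ₂ = 628.6 → ξ₂ = 41.25 mol/min, ξ₁ = 293.7 mol/min.
Outlet amounts (n = n₀ + Σ ν·ξ):
  B: 708.7 − 2(293.7) − 1(41.25) = 80.08
  A: 0 + 2(293.7) = 587.4
  D: 0 + 2(41.25) = 82.5

82.5 mol/min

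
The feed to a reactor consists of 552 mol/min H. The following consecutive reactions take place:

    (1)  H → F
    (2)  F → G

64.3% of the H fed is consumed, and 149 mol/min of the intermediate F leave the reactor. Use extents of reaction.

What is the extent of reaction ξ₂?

Conversion of H: H consumed = 1ξ₁ = 0.643 × 552 → ξ₁ = 354.9 mol/min.
F balance: n_F = 0 + 1ξ₁ − 1ξ₂ = 149 → ξ₂ = (1·354.9 − 149)/1 = 205.9 mol/min.
Outlet amounts (n = n₀ + Σ ν·ξ):
  H: 552 − 1(354.9) = 197.1
  F: 0 + 1(354.9) − 1(205.9) = 149
  G: 0 + 1(205.9) = 205.9

ξ₂ = 206 mol/min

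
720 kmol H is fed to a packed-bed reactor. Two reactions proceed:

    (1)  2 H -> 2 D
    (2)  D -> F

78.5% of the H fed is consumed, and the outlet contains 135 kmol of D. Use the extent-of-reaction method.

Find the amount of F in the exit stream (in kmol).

Conversion of H: H consumed = 2ξ₁ = 0.785 × 720 → ξ₁ = 282.6 kmol.
D balance: n_D = 0 + 2ξ₁ − 1ξ₂ = 135 → ξ₂ = (2·282.6 − 135)/1 = 430.2 kmol.
Outlet amounts (n = n₀ + Σ ν·ξ):
  H: 720 − 2(282.6) = 154.8
  D: 0 + 2(282.6) − 1(430.2) = 135
  F: 0 + 1(430.2) = 430.2

430 kmol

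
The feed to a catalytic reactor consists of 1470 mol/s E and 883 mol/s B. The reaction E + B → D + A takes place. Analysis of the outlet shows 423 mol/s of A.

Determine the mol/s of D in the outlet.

423 mol/s

For A: n = n₀ + 1ξ → 423 = 0 + 1ξ, giving ξ = 423 mol/s.
Outlet amounts (n = n₀ + ν ξ):
  E: 1470 − 1(423) = 1047
  B: 883 − 1(423) = 460
  D: 0 + 1(423) = 423
  A: 0 + 1(423) = 423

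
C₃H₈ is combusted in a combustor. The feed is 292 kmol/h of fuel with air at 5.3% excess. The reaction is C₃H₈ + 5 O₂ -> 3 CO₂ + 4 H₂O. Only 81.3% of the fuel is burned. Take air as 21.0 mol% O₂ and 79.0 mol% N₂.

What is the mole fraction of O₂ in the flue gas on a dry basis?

Stoichiometric O₂ = 5 × 292 = 1460 kmol/h; O₂ fed = 1460 × 1.053 = 1537 kmol/h.
N₂ fed = 1537 × 79/21 = 5783 kmol/h.
Fuel reacted = 0.813 × 292 → ξ = 237.4 kmol/h.
Outlet (n = n₀ + ν ξ):
  C₃H₈: 292 − 1(237.4) = 54.6
  O₂: 1537 − 5(237.4) = 350.4
  N₂: 5783 (inert)
  CO₂: 0 + 3(237.4) = 712.2
  H₂O: 0 + 4(237.4) = 949.6
Dry total = 6901 kmol/h; y_O₂ (dry) = 350.4 / 6901 = 0.05078.

0.0508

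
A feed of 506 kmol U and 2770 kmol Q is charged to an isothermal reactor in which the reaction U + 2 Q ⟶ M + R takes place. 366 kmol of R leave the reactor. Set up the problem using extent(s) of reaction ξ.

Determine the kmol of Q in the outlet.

For R: n = n₀ + 1ξ → 366 = 0 + 1ξ, giving ξ = 366 kmol.
Outlet amounts (n = n₀ + ν ξ):
  U: 506 − 1(366) = 140
  Q: 2770 − 2(366) = 2038
  M: 0 + 1(366) = 366
  R: 0 + 1(366) = 366

2040 kmol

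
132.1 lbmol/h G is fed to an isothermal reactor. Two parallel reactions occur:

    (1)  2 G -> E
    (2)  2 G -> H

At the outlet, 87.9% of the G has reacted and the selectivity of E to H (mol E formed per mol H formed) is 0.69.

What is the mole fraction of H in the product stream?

0.464

Conversion of G: G consumed = 0.879 × 132.1 = 116.1 lbmol/h = 2ξ₁ + 2ξ₂.
Selectivity: 1ξ₁ / (1ξ₂) = 0.69 → ξ₁ = 0.69 ξ₂.
Substitute: (2·0.69 + 2) ξ₂ = 116.1 → ξ₂ = 34.35 lbmol/h, ξ₁ = 23.7 lbmol/h.
Outlet amounts (n = n₀ + Σ ν·ξ):
  G: 132.1 − 2(23.7) − 2(34.35) = 15.98
  E: 0 + 1(23.7) = 23.7
  H: 0 + 1(34.35) = 34.35
Total out = 74.04 lbmol/h; y_H = 34.35 / 74.04 = 0.464.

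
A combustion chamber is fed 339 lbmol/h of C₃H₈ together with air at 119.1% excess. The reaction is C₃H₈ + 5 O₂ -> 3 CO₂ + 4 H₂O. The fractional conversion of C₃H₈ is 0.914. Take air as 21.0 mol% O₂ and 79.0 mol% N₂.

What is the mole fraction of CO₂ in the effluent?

0.0507

Stoichiometric O₂ = 5 × 339 = 1695 lbmol/h; O₂ fed = 1695 × 2.191 = 3714 lbmol/h.
N₂ fed = 3714 × 79/21 = 13970 lbmol/h.
Fuel reacted = 0.914 × 339 → ξ = 309.8 lbmol/h.
Outlet (n = n₀ + ν ξ):
  C₃H₈: 339 − 1(309.8) = 29.15
  O₂: 3714 − 5(309.8) = 2165
  N₂: 13970 (inert)
  CO₂: 0 + 3(309.8) = 929.5
  H₂O: 0 + 4(309.8) = 1239
Total out = 18330 lbmol/h; y_CO₂ = 929.5 / 18330 = 0.0507.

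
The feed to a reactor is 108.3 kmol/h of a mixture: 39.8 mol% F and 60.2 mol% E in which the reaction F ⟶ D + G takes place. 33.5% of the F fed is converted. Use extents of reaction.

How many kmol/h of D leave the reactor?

14.4 kmol/h

F reacted = 0.335 × 43.1 = 14.44 kmol/h; ν_F = −1, so ξ = 14.44/1 = 14.44 kmol/h.
Outlet amounts (n = n₀ + ν ξ):
  F: 43.1 − 1(14.44) = 28.66
  D: 0 + 1(14.44) = 14.44
  G: 0 + 1(14.44) = 14.44
  E: 65.2 (inert)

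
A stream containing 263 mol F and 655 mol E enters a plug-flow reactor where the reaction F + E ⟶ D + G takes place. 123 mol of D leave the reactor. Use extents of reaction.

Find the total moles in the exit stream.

For D: n = n₀ + 1ξ → 123 = 0 + 1ξ, giving ξ = 123 mol.
Outlet amounts (n = n₀ + ν ξ):
  F: 263 − 1(123) = 140
  E: 655 − 1(123) = 532
  D: 0 + 1(123) = 123
  G: 0 + 1(123) = 123
Total out = 140 + 532 + 123 + 123 = 918 mol.

918 mol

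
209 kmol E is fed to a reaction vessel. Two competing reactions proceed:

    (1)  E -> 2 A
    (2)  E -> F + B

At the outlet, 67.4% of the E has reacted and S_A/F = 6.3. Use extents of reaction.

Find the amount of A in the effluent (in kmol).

214 kmol

Conversion of E: E consumed = 0.674 × 209 = 140.9 kmol = 1ξ₁ + 1ξ₂.
Selectivity: 2ξ₁ / (1ξ₂) = 6.3 → ξ₁ = 3.15 ξ₂.
Substitute: (1·3.15 + 1) ξ₂ = 140.9 → ξ₂ = 33.94 kmol, ξ₁ = 106.9 kmol.
Outlet amounts (n = n₀ + Σ ν·ξ):
  E: 209 − 1(106.9) − 1(33.94) = 68.13
  A: 0 + 2(106.9) = 213.8
  F: 0 + 1(33.94) = 33.94
  B: 0 + 1(33.94) = 33.94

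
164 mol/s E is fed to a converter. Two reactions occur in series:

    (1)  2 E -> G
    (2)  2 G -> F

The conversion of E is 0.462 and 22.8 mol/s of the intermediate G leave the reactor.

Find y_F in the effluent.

0.0636

Conversion of E: E consumed = 2ξ₁ = 0.462 × 164 → ξ₁ = 37.88 mol/s.
G balance: n_G = 0 + 1ξ₁ − 2ξ₂ = 22.8 → ξ₂ = (1·37.88 − 22.8)/2 = 7.542 mol/s.
Outlet amounts (n = n₀ + Σ ν·ξ):
  E: 164 − 2(37.88) = 88.23
  G: 0 + 1(37.88) − 2(7.542) = 22.8
  F: 0 + 1(7.542) = 7.542
Total out = 118.6 mol/s; y_F = 7.542 / 118.6 = 0.06361.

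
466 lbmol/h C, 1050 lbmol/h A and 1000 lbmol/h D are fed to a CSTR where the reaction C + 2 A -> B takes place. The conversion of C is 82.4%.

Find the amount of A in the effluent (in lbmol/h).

282 lbmol/h

C reacted = 0.824 × 466 = 384 lbmol/h; ν_C = −1, so ξ = 384/1 = 384 lbmol/h.
Outlet amounts (n = n₀ + ν ξ):
  C: 466 − 1(384) = 82.02
  A: 1050 − 2(384) = 282
  B: 0 + 1(384) = 384
  D: 1000 (inert)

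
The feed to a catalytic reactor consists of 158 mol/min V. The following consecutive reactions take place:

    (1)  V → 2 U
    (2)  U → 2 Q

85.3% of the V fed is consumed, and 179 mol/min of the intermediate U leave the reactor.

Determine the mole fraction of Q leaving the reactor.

0.472

Conversion of V: V consumed = 1ξ₁ = 0.853 × 158 → ξ₁ = 134.8 mol/min.
U balance: n_U = 0 + 2ξ₁ − 1ξ₂ = 179 → ξ₂ = (2·134.8 − 179)/1 = 90.55 mol/min.
Outlet amounts (n = n₀ + Σ ν·ξ):
  V: 158 − 1(134.8) = 23.23
  U: 0 + 2(134.8) − 1(90.55) = 179
  Q: 0 + 2(90.55) = 181.1
Total out = 383.3 mol/min; y_Q = 181.1 / 383.3 = 0.4724.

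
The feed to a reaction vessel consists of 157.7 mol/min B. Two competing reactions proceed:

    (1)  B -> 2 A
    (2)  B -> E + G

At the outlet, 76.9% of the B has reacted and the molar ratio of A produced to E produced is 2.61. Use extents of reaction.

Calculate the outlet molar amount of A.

137 mol/min

Conversion of B: B consumed = 0.769 × 157.7 = 121.3 mol/min = 1ξ₁ + 1ξ₂.
Selectivity: 2ξ₁ / (1ξ₂) = 2.61 → ξ₁ = 1.305 ξ₂.
Substitute: (1·1.305 + 1) ξ₂ = 121.3 → ξ₂ = 52.61 mol/min, ξ₁ = 68.66 mol/min.
Outlet amounts (n = n₀ + Σ ν·ξ):
  B: 157.7 − 1(68.66) − 1(52.61) = 36.43
  A: 0 + 2(68.66) = 137.3
  E: 0 + 1(52.61) = 52.61
  G: 0 + 1(52.61) = 52.61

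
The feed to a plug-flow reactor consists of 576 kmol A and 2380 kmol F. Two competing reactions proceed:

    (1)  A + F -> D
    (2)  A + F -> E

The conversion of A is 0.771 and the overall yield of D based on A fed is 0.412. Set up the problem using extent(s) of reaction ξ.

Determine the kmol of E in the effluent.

Yield of D: 1ξ₁ / 576 = 0.412 → ξ₁ = 237.3 kmol.
Conversion of A: 1ξ₁ + 1ξ₂ = 0.771 × 576 = 444.1 → ξ₂ = 206.8 kmol.
Outlet amounts (n = n₀ + Σ ν·ξ):
  A: 576 − 1(237.3) − 1(206.8) = 131.9
  F: 2380 − 1(237.3) − 1(206.8) = 1936
  D: 0 + 1(237.3) = 237.3
  E: 0 + 1(206.8) = 206.8

207 kmol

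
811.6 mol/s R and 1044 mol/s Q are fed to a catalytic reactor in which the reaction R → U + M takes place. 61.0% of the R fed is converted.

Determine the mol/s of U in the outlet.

495 mol/s

R reacted = 0.61 × 811.6 = 495.1 mol/s; ν_R = −1, so ξ = 495.1/1 = 495.1 mol/s.
Outlet amounts (n = n₀ + ν ξ):
  R: 811.6 − 1(495.1) = 316.5
  U: 0 + 1(495.1) = 495.1
  M: 0 + 1(495.1) = 495.1
  Q: 1044 (inert)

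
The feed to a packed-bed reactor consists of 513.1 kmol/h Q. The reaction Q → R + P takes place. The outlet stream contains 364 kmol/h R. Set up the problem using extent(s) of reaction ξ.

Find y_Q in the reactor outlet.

For R: n = n₀ + 1ξ → 364 = 0 + 1ξ, giving ξ = 364 kmol/h.
Outlet amounts (n = n₀ + ν ξ):
  Q: 513.1 − 1(364) = 149.1
  R: 0 + 1(364) = 364
  P: 0 + 1(364) = 364
Total out = 877.1 kmol/h; y_Q = 149.1 / 877.1 = 0.17.

0.17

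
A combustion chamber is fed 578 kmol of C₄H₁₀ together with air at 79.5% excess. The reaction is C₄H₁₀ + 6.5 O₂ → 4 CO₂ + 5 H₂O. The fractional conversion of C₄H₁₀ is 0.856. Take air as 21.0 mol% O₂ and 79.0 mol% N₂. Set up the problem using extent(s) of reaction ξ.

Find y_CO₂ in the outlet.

0.0592

Stoichiometric O₂ = 6.5 × 578 = 3757 kmol; O₂ fed = 3757 × 1.795 = 6744 kmol.
N₂ fed = 6744 × 79/21 = 25370 kmol.
Fuel reacted = 0.856 × 578 → ξ = 494.8 kmol.
Outlet (n = n₀ + ν ξ):
  C₄H₁₀: 578 − 1(494.8) = 83.23
  O₂: 6744 − 6.5(494.8) = 3528
  N₂: 25370 (inert)
  CO₂: 0 + 4(494.8) = 1979
  H₂O: 0 + 5(494.8) = 2474
Total out = 33430 kmol; y_CO₂ = 1979 / 33430 = 0.05919.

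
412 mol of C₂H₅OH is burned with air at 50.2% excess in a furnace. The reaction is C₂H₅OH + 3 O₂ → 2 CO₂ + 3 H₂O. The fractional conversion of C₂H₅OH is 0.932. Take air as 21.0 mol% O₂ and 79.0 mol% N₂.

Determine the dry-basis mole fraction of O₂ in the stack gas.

Stoichiometric O₂ = 3 × 412 = 1236 mol; O₂ fed = 1236 × 1.502 = 1856 mol.
N₂ fed = 1856 × 79/21 = 6984 mol.
Fuel reacted = 0.932 × 412 → ξ = 384 mol.
Outlet (n = n₀ + ν ξ):
  C₂H₅OH: 412 − 1(384) = 28.02
  O₂: 1856 − 3(384) = 704.5
  N₂: 6984 (inert)
  CO₂: 0 + 2(384) = 768
  H₂O: 0 + 3(384) = 1152
Dry total = 8484 mol; y_O₂ (dry) = 704.5 / 8484 = 0.08304.

0.083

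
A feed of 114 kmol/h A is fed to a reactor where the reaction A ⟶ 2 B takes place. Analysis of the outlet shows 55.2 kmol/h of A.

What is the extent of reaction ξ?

ξ = 58.8 kmol/h

For A: n = n₀ − 1ξ → 55.2 = 114 − 1ξ, giving ξ = 58.8 kmol/h.
Outlet amounts (n = n₀ + ν ξ):
  A: 114 − 1(58.8) = 55.2
  B: 0 + 2(58.8) = 117.6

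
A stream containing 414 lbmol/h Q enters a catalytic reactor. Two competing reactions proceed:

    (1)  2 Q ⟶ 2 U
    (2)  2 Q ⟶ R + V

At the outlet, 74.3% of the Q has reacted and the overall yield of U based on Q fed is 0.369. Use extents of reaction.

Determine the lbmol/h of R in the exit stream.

77.4 lbmol/h

Yield of U: 2ξ₁ / 414 = 0.369 → ξ₁ = 76.38 lbmol/h.
Conversion of Q: 2ξ₁ + 2ξ₂ = 0.743 × 414 = 307.6 → ξ₂ = 77.42 lbmol/h.
Outlet amounts (n = n₀ + Σ ν·ξ):
  Q: 414 − 2(76.38) − 2(77.42) = 106.4
  U: 0 + 2(76.38) = 152.8
  R: 0 + 1(77.42) = 77.42
  V: 0 + 1(77.42) = 77.42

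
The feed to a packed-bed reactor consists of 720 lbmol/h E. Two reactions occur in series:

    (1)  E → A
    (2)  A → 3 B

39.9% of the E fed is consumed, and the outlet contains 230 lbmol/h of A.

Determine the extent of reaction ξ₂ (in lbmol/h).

ξ₂ = 57.3 lbmol/h

Conversion of E: E consumed = 1ξ₁ = 0.399 × 720 → ξ₁ = 287.3 lbmol/h.
A balance: n_A = 0 + 1ξ₁ − 1ξ₂ = 230 → ξ₂ = (1·287.3 − 230)/1 = 57.28 lbmol/h.
Outlet amounts (n = n₀ + Σ ν·ξ):
  E: 720 − 1(287.3) = 432.7
  A: 0 + 1(287.3) − 1(57.28) = 230
  B: 0 + 3(57.28) = 171.8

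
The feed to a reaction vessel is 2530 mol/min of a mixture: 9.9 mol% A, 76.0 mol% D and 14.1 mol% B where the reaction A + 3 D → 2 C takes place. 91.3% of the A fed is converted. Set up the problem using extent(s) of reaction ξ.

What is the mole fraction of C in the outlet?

A reacted = 0.913 × 250.5 = 228.7 mol/min; ν_A = −1, so ξ = 228.7/1 = 228.7 mol/min.
Outlet amounts (n = n₀ + ν ξ):
  A: 250.5 − 1(228.7) = 21.79
  D: 1923 − 3(228.7) = 1237
  C: 0 + 2(228.7) = 457.4
  B: 356.7 (inert)
Total out = 2073 mol/min; y_C = 457.4 / 2073 = 0.2207.

0.221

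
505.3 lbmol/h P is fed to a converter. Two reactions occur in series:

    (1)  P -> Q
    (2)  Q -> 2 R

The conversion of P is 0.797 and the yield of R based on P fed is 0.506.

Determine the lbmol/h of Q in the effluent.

Conversion of P: P consumed = 1ξ₁ = 0.797 × 505.3 → ξ₁ = 402.7 lbmol/h.
Yield of R: 2ξ₂ / 505.3 = 0.506 → ξ₂ = 127.8 lbmol/h.
Outlet amounts (n = n₀ + Σ ν·ξ):
  P: 505.3 − 1(402.7) = 102.6
  Q: 0 + 1(402.7) − 1(127.8) = 274.9
  R: 0 + 2(127.8) = 255.7

275 lbmol/h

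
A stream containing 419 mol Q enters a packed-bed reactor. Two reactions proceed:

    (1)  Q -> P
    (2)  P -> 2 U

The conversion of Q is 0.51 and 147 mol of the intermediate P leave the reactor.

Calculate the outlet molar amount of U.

133 mol

Conversion of Q: Q consumed = 1ξ₁ = 0.51 × 419 → ξ₁ = 213.7 mol.
P balance: n_P = 0 + 1ξ₁ − 1ξ₂ = 147 → ξ₂ = (1·213.7 − 147)/1 = 66.69 mol.
Outlet amounts (n = n₀ + Σ ν·ξ):
  Q: 419 − 1(213.7) = 205.3
  P: 0 + 1(213.7) − 1(66.69) = 147
  U: 0 + 2(66.69) = 133.4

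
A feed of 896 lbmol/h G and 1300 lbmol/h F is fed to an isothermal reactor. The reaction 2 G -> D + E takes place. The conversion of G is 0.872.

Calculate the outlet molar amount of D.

391 lbmol/h

G reacted = 0.872 × 896 = 781.3 lbmol/h; ν_G = −2, so ξ = 781.3/2 = 390.7 lbmol/h.
Outlet amounts (n = n₀ + ν ξ):
  G: 896 − 2(390.7) = 114.7
  D: 0 + 1(390.7) = 390.7
  E: 0 + 1(390.7) = 390.7
  F: 1300 (inert)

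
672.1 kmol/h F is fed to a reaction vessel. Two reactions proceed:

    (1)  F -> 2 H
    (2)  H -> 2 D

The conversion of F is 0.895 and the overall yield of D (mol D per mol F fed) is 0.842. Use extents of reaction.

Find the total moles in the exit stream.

Conversion of F: F consumed = 1ξ₁ = 0.895 × 672.1 → ξ₁ = 601.5 kmol/h.
Yield of D: 2ξ₂ / 672.1 = 0.842 → ξ₂ = 283 kmol/h.
Outlet amounts (n = n₀ + Σ ν·ξ):
  F: 672.1 − 1(601.5) = 70.57
  H: 0 + 2(601.5) − 1(283) = 920.1
  D: 0 + 2(283) = 565.9
Total out = 70.57 + 920.1 + 565.9 = 1557 kmol/h.

1560 kmol/h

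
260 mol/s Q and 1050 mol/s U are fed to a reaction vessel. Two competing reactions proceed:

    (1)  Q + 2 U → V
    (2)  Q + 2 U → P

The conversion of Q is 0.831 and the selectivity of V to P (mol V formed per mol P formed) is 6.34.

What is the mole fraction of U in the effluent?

0.704

Conversion of Q: Q consumed = 0.831 × 260 = 216.1 mol/s = 1ξ₁ + 1ξ₂.
Selectivity: 1ξ₁ / (1ξ₂) = 6.34 → ξ₁ = 6.34 ξ₂.
Substitute: (1·6.34 + 1) ξ₂ = 216.1 → ξ₂ = 29.44 mol/s, ξ₁ = 186.6 mol/s.
Outlet amounts (n = n₀ + Σ ν·ξ):
  Q: 260 − 1(186.6) − 1(29.44) = 43.94
  U: 1050 − 2(186.6) − 2(29.44) = 617.9
  V: 0 + 1(186.6) = 186.6
  P: 0 + 1(29.44) = 29.44
Total out = 877.9 mol/s; y_U = 617.9 / 877.9 = 0.7038.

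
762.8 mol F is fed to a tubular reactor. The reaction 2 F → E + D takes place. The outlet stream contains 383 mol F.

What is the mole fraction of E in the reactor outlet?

0.249

For F: n = n₀ − 2ξ → 383 = 762.8 − 2ξ, giving ξ = 189.9 mol.
Outlet amounts (n = n₀ + ν ξ):
  F: 762.8 − 2(189.9) = 383
  E: 0 + 1(189.9) = 189.9
  D: 0 + 1(189.9) = 189.9
Total out = 762.8 mol; y_E = 189.9 / 762.8 = 0.249.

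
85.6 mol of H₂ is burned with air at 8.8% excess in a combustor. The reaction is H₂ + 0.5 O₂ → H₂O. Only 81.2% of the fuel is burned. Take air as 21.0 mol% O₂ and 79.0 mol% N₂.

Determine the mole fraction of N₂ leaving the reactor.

Stoichiometric O₂ = 0.5 × 85.6 = 42.8 mol; O₂ fed = 42.8 × 1.088 = 46.57 mol.
N₂ fed = 46.57 × 79/21 = 175.2 mol.
Fuel reacted = 0.812 × 85.6 → ξ = 69.51 mol.
Outlet (n = n₀ + ν ξ):
  H₂: 85.6 − 1(69.51) = 16.09
  O₂: 46.57 − 0.5(69.51) = 11.81
  N₂: 175.2 (inert)
  H₂O: 0 + 1(69.51) = 69.51
Total out = 272.6 mol; y_N₂ = 175.2 / 272.6 = 0.6426.

0.643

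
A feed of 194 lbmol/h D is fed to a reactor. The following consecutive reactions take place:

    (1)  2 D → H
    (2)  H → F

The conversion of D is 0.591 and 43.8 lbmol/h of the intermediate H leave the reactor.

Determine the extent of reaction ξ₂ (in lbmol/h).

ξ₂ = 13.5 lbmol/h

Conversion of D: D consumed = 2ξ₁ = 0.591 × 194 → ξ₁ = 57.33 lbmol/h.
H balance: n_H = 0 + 1ξ₁ − 1ξ₂ = 43.8 → ξ₂ = (1·57.33 − 43.8)/1 = 13.53 lbmol/h.
Outlet amounts (n = n₀ + Σ ν·ξ):
  D: 194 − 2(57.33) = 79.35
  H: 0 + 1(57.33) − 1(13.53) = 43.8
  F: 0 + 1(13.53) = 13.53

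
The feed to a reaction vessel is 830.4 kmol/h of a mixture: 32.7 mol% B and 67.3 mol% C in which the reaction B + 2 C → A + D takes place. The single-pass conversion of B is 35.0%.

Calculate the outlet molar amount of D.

95 kmol/h

B reacted = 0.35 × 271.5 = 95.04 kmol/h; ν_B = −1, so ξ = 95.04/1 = 95.04 kmol/h.
Outlet amounts (n = n₀ + ν ξ):
  B: 271.5 − 1(95.04) = 176.5
  C: 558.9 − 2(95.04) = 368.8
  A: 0 + 1(95.04) = 95.04
  D: 0 + 1(95.04) = 95.04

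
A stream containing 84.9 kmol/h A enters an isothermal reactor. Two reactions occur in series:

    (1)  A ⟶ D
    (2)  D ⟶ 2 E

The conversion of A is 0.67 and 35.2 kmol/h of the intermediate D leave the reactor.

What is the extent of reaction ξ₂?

Conversion of A: A consumed = 1ξ₁ = 0.67 × 84.9 → ξ₁ = 56.88 kmol/h.
D balance: n_D = 0 + 1ξ₁ − 1ξ₂ = 35.2 → ξ₂ = (1·56.88 − 35.2)/1 = 21.68 kmol/h.
Outlet amounts (n = n₀ + Σ ν·ξ):
  A: 84.9 − 1(56.88) = 28.02
  D: 0 + 1(56.88) − 1(21.68) = 35.2
  E: 0 + 2(21.68) = 43.37

ξ₂ = 21.7 kmol/h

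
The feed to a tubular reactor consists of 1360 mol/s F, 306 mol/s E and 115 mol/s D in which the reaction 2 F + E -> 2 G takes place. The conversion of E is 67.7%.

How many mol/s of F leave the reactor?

E reacted = 0.677 × 306 = 207.2 mol/s; ν_E = −1, so ξ = 207.2/1 = 207.2 mol/s.
Outlet amounts (n = n₀ + ν ξ):
  F: 1360 − 2(207.2) = 945.7
  E: 306 − 1(207.2) = 98.84
  G: 0 + 2(207.2) = 414.3
  D: 115 (inert)

946 mol/s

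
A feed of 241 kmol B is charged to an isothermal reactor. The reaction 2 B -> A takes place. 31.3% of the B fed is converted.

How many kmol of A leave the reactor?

B reacted = 0.313 × 241 = 75.43 kmol; ν_B = −2, so ξ = 75.43/2 = 37.72 kmol.
Outlet amounts (n = n₀ + ν ξ):
  B: 241 − 2(37.72) = 165.6
  A: 0 + 1(37.72) = 37.72

37.7 kmol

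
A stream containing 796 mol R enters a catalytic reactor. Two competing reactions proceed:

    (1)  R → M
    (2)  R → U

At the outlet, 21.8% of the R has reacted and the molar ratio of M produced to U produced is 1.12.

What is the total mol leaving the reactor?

796 mol

Conversion of R: R consumed = 0.218 × 796 = 173.5 mol = 1ξ₁ + 1ξ₂.
Selectivity: 1ξ₁ / (1ξ₂) = 1.12 → ξ₁ = 1.12 ξ₂.
Substitute: (1·1.12 + 1) ξ₂ = 173.5 → ξ₂ = 81.85 mol, ξ₁ = 91.68 mol.
Outlet amounts (n = n₀ + Σ ν·ξ):
  R: 796 − 1(91.68) − 1(81.85) = 622.5
  M: 0 + 1(91.68) = 91.68
  U: 0 + 1(81.85) = 81.85
Total out = 622.5 + 91.68 + 81.85 = 796 mol.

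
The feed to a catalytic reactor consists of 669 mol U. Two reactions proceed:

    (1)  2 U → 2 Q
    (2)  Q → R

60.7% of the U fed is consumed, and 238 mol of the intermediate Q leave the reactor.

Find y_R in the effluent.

Conversion of U: U consumed = 2ξ₁ = 0.607 × 669 → ξ₁ = 203 mol.
Q balance: n_Q = 0 + 2ξ₁ − 1ξ₂ = 238 → ξ₂ = (2·203 − 238)/1 = 168.1 mol.
Outlet amounts (n = n₀ + Σ ν·ξ):
  U: 669 − 2(203) = 262.9
  Q: 0 + 2(203) − 1(168.1) = 238
  R: 0 + 1(168.1) = 168.1
Total out = 669 mol; y_R = 168.1 / 669 = 0.2512.

0.251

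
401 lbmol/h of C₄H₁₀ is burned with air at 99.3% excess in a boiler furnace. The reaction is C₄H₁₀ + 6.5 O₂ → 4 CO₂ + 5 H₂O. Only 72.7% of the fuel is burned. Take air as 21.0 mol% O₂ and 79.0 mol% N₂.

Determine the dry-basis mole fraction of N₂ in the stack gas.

0.81

Stoichiometric O₂ = 6.5 × 401 = 2606 lbmol/h; O₂ fed = 2606 × 1.993 = 5195 lbmol/h.
N₂ fed = 5195 × 79/21 = 19540 lbmol/h.
Fuel reacted = 0.727 × 401 → ξ = 291.5 lbmol/h.
Outlet (n = n₀ + ν ξ):
  C₄H₁₀: 401 − 1(291.5) = 109.5
  O₂: 5195 − 6.5(291.5) = 3300
  N₂: 19540 (inert)
  CO₂: 0 + 4(291.5) = 1166
  H₂O: 0 + 5(291.5) = 1458
Dry total = 24120 lbmol/h; y_N₂ (dry) = 19540 / 24120 = 0.8103.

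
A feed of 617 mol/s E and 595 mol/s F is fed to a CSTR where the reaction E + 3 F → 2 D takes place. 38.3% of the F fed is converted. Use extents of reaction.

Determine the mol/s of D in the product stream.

152 mol/s

F reacted = 0.383 × 595 = 227.9 mol/s; ν_F = −3, so ξ = 227.9/3 = 75.96 mol/s.
Outlet amounts (n = n₀ + ν ξ):
  E: 617 − 1(75.96) = 541
  F: 595 − 3(75.96) = 367.1
  D: 0 + 2(75.96) = 151.9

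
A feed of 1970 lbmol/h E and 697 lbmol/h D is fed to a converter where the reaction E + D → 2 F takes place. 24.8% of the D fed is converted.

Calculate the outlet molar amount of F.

346 lbmol/h

D reacted = 0.248 × 697 = 172.9 lbmol/h; ν_D = −1, so ξ = 172.9/1 = 172.9 lbmol/h.
Outlet amounts (n = n₀ + ν ξ):
  E: 1970 − 1(172.9) = 1797
  D: 697 − 1(172.9) = 524.1
  F: 0 + 2(172.9) = 345.7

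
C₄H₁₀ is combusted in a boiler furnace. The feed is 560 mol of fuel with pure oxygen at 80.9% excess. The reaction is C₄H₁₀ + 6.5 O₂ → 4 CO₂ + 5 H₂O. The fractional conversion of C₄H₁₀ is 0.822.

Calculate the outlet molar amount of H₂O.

Stoichiometric O₂ = 6.5 × 560 = 3640 mol; O₂ fed = 3640 × 1.809 = 6585 mol.
Fuel reacted = 0.822 × 560 → ξ = 460.3 mol.
Outlet (n = n₀ + ν ξ):
  C₄H₁₀: 560 − 1(460.3) = 99.68
  O₂: 6585 − 6.5(460.3) = 3593
  CO₂: 0 + 4(460.3) = 1841
  H₂O: 0 + 5(460.3) = 2302

2300 mol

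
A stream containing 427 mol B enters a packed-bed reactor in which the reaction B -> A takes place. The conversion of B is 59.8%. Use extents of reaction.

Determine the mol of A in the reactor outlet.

255 mol

B reacted = 0.598 × 427 = 255.3 mol; ν_B = −1, so ξ = 255.3/1 = 255.3 mol.
Outlet amounts (n = n₀ + ν ξ):
  B: 427 − 1(255.3) = 171.7
  A: 0 + 1(255.3) = 255.3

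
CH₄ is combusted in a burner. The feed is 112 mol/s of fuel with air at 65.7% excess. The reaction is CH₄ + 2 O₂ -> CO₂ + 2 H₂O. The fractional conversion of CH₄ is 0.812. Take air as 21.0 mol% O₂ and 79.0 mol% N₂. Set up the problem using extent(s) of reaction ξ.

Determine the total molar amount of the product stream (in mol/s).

1880 mol/s

Stoichiometric O₂ = 2 × 112 = 224 mol/s; O₂ fed = 224 × 1.657 = 371.2 mol/s.
N₂ fed = 371.2 × 79/21 = 1396 mol/s.
Fuel reacted = 0.812 × 112 → ξ = 90.94 mol/s.
Outlet (n = n₀ + ν ξ):
  CH₄: 112 − 1(90.94) = 21.06
  O₂: 371.2 − 2(90.94) = 189.3
  N₂: 1396 (inert)
  CO₂: 0 + 1(90.94) = 90.94
  H₂O: 0 + 2(90.94) = 181.9
Total out = 21.06 + 189.3 + 1396 + 90.94 + 181.9 = 1879 mol/s.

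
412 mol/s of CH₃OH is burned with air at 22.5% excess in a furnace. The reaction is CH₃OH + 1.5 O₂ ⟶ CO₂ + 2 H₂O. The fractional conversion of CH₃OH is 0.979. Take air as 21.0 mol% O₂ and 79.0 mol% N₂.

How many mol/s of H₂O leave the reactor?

Stoichiometric O₂ = 1.5 × 412 = 618 mol/s; O₂ fed = 618 × 1.225 = 757.1 mol/s.
N₂ fed = 757.1 × 79/21 = 2848 mol/s.
Fuel reacted = 0.979 × 412 → ξ = 403.3 mol/s.
Outlet (n = n₀ + ν ξ):
  CH₃OH: 412 − 1(403.3) = 8.652
  O₂: 757.1 − 1.5(403.3) = 152
  N₂: 2848 (inert)
  CO₂: 0 + 1(403.3) = 403.3
  H₂O: 0 + 2(403.3) = 806.7

807 mol/s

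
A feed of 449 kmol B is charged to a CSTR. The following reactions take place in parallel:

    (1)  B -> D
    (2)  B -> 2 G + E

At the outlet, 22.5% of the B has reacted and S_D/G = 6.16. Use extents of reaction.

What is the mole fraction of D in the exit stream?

Conversion of B: B consumed = 0.225 × 449 = 101 kmol = 1ξ₁ + 1ξ₂.
Selectivity: 1ξ₁ / (2ξ₂) = 6.16 → ξ₁ = 12.32 ξ₂.
Substitute: (1·12.32 + 1) ξ₂ = 101 → ξ₂ = 7.584 kmol, ξ₁ = 93.44 kmol.
Outlet amounts (n = n₀ + Σ ν·ξ):
  B: 449 − 1(93.44) − 1(7.584) = 348
  D: 0 + 1(93.44) = 93.44
  G: 0 + 2(7.584) = 15.17
  E: 0 + 1(7.584) = 7.584
Total out = 464.2 kmol; y_D = 93.44 / 464.2 = 0.2013.

0.201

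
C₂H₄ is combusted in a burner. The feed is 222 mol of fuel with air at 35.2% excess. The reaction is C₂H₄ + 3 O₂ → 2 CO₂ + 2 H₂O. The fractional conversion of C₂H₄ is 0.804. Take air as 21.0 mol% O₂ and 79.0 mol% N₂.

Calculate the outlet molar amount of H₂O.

357 mol

Stoichiometric O₂ = 3 × 222 = 666 mol; O₂ fed = 666 × 1.352 = 900.4 mol.
N₂ fed = 900.4 × 79/21 = 3387 mol.
Fuel reacted = 0.804 × 222 → ξ = 178.5 mol.
Outlet (n = n₀ + ν ξ):
  C₂H₄: 222 − 1(178.5) = 43.51
  O₂: 900.4 − 3(178.5) = 365
  N₂: 3387 (inert)
  CO₂: 0 + 2(178.5) = 357
  H₂O: 0 + 2(178.5) = 357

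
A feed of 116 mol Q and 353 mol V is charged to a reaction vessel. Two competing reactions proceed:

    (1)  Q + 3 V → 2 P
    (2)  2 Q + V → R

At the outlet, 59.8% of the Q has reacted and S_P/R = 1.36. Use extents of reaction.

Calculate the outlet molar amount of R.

25.9 mol

Conversion of Q: Q consumed = 0.598 × 116 = 69.37 mol = 1ξ₁ + 2ξ₂.
Selectivity: 2ξ₁ / (1ξ₂) = 1.36 → ξ₁ = 0.68 ξ₂.
Substitute: (1·0.68 + 2) ξ₂ = 69.37 → ξ₂ = 25.88 mol, ξ₁ = 17.6 mol.
Outlet amounts (n = n₀ + Σ ν·ξ):
  Q: 116 − 1(17.6) − 2(25.88) = 46.63
  V: 353 − 3(17.6) − 1(25.88) = 274.3
  P: 0 + 2(17.6) = 35.2
  R: 0 + 1(25.88) = 25.88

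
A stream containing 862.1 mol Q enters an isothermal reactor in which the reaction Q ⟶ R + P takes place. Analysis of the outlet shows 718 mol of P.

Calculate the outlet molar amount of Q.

For P: n = n₀ + 1ξ → 718 = 0 + 1ξ, giving ξ = 718 mol.
Outlet amounts (n = n₀ + ν ξ):
  Q: 862.1 − 1(718) = 144.1
  R: 0 + 1(718) = 718
  P: 0 + 1(718) = 718

144 mol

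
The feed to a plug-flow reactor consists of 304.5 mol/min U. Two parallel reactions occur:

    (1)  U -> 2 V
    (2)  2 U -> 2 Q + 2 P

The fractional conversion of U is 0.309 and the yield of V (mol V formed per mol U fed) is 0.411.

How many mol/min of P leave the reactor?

Yield of V: 2ξ₁ / 304.5 = 0.411 → ξ₁ = 62.57 mol/min.
Conversion of U: 1ξ₁ + 2ξ₂ = 0.309 × 304.5 = 94.09 → ξ₂ = 15.76 mol/min.
Outlet amounts (n = n₀ + Σ ν·ξ):
  U: 304.5 − 1(62.57) − 2(15.76) = 210.4
  V: 0 + 2(62.57) = 125.1
  Q: 0 + 2(15.76) = 31.52
  P: 0 + 2(15.76) = 31.52

31.5 mol/min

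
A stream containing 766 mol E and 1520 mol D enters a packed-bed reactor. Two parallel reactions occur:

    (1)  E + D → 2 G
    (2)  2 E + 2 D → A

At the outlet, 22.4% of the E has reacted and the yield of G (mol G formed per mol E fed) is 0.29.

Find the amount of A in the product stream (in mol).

Yield of G: 2ξ₁ / 766 = 0.29 → ξ₁ = 111.1 mol.
Conversion of E: 1ξ₁ + 2ξ₂ = 0.224 × 766 = 171.6 → ξ₂ = 30.26 mol.
Outlet amounts (n = n₀ + Σ ν·ξ):
  E: 766 − 1(111.1) − 2(30.26) = 594.4
  D: 1520 − 1(111.1) − 2(30.26) = 1348
  G: 0 + 2(111.1) = 222.1
  A: 0 + 1(30.26) = 30.26

30.3 mol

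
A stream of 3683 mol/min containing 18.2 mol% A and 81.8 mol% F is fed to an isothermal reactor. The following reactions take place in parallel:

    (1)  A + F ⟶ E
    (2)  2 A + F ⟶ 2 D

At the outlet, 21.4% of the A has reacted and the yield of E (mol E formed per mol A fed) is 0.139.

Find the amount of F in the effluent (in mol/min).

2890 mol/min

Yield of E: 1ξ₁ / 670.3 = 0.139 → ξ₁ = 93.17 mol/min.
Conversion of A: 1ξ₁ + 2ξ₂ = 0.214 × 670.3 = 143.4 → ξ₂ = 25.14 mol/min.
Outlet amounts (n = n₀ + Σ ν·ξ):
  A: 670.3 − 1(93.17) − 2(25.14) = 526.9
  F: 3013 − 1(93.17) − 1(25.14) = 2894
  E: 0 + 1(93.17) = 93.17
  D: 0 + 2(25.14) = 50.27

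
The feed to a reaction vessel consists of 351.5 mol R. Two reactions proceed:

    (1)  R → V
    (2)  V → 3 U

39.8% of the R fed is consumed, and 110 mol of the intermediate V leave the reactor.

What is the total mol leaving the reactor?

411 mol

Conversion of R: R consumed = 1ξ₁ = 0.398 × 351.5 → ξ₁ = 139.9 mol.
V balance: n_V = 0 + 1ξ₁ − 1ξ₂ = 110 → ξ₂ = (1·139.9 − 110)/1 = 29.9 mol.
Outlet amounts (n = n₀ + Σ ν·ξ):
  R: 351.5 − 1(139.9) = 211.6
  V: 0 + 1(139.9) − 1(29.9) = 110
  U: 0 + 3(29.9) = 89.69
Total out = 211.6 + 110 + 89.69 = 411.3 mol.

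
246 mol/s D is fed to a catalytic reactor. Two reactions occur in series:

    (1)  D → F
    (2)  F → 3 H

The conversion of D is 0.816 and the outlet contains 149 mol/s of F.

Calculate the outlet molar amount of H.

Conversion of D: D consumed = 1ξ₁ = 0.816 × 246 → ξ₁ = 200.7 mol/s.
F balance: n_F = 0 + 1ξ₁ − 1ξ₂ = 149 → ξ₂ = (1·200.7 − 149)/1 = 51.74 mol/s.
Outlet amounts (n = n₀ + Σ ν·ξ):
  D: 246 − 1(200.7) = 45.26
  F: 0 + 1(200.7) − 1(51.74) = 149
  H: 0 + 3(51.74) = 155.2

155 mol/s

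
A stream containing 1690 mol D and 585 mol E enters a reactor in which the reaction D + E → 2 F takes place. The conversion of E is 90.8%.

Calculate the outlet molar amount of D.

1160 mol

E reacted = 0.908 × 585 = 531.2 mol; ν_E = −1, so ξ = 531.2/1 = 531.2 mol.
Outlet amounts (n = n₀ + ν ξ):
  D: 1690 − 1(531.2) = 1159
  E: 585 − 1(531.2) = 53.82
  F: 0 + 2(531.2) = 1062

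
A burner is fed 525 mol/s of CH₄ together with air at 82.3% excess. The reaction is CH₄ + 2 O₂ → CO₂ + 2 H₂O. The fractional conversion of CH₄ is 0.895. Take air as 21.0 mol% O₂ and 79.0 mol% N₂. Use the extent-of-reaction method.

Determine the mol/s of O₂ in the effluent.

Stoichiometric O₂ = 2 × 525 = 1050 mol/s; O₂ fed = 1050 × 1.823 = 1914 mol/s.
N₂ fed = 1914 × 79/21 = 7201 mol/s.
Fuel reacted = 0.895 × 525 → ξ = 469.9 mol/s.
Outlet (n = n₀ + ν ξ):
  CH₄: 525 − 1(469.9) = 55.12
  O₂: 1914 − 2(469.9) = 974.4
  N₂: 7201 (inert)
  CO₂: 0 + 1(469.9) = 469.9
  H₂O: 0 + 2(469.9) = 939.8

974 mol/s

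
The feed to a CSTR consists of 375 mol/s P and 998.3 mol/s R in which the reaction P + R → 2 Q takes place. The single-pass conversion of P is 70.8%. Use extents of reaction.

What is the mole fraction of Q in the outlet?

P reacted = 0.708 × 375 = 265.5 mol/s; ν_P = −1, so ξ = 265.5/1 = 265.5 mol/s.
Outlet amounts (n = n₀ + ν ξ):
  P: 375 − 1(265.5) = 109.5
  R: 998.3 − 1(265.5) = 732.8
  Q: 0 + 2(265.5) = 531
Total out = 1373 mol/s; y_Q = 531 / 1373 = 0.3867.

0.387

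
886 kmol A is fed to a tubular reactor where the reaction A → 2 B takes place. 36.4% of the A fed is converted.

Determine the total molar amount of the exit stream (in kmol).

1210 kmol

A reacted = 0.364 × 886 = 322.5 kmol; ν_A = −1, so ξ = 322.5/1 = 322.5 kmol.
Outlet amounts (n = n₀ + ν ξ):
  A: 886 − 1(322.5) = 563.5
  B: 0 + 2(322.5) = 645
Total out = 563.5 + 645 = 1209 kmol.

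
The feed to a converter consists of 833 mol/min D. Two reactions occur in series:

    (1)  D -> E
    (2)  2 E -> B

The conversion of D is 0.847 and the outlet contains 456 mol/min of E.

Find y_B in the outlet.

Conversion of D: D consumed = 1ξ₁ = 0.847 × 833 → ξ₁ = 705.6 mol/min.
E balance: n_E = 0 + 1ξ₁ − 2ξ₂ = 456 → ξ₂ = (1·705.6 − 456)/2 = 124.8 mol/min.
Outlet amounts (n = n₀ + Σ ν·ξ):
  D: 833 − 1(705.6) = 127.4
  E: 0 + 1(705.6) − 2(124.8) = 456
  B: 0 + 1(124.8) = 124.8
Total out = 708.2 mol/min; y_B = 124.8 / 708.2 = 0.1762.

0.176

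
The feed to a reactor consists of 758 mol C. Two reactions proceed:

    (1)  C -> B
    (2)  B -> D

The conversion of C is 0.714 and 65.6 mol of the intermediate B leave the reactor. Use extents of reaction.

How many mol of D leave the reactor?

Conversion of C: C consumed = 1ξ₁ = 0.714 × 758 → ξ₁ = 541.2 mol.
B balance: n_B = 0 + 1ξ₁ − 1ξ₂ = 65.6 → ξ₂ = (1·541.2 − 65.6)/1 = 475.6 mol.
Outlet amounts (n = n₀ + Σ ν·ξ):
  C: 758 − 1(541.2) = 216.8
  B: 0 + 1(541.2) − 1(475.6) = 65.6
  D: 0 + 1(475.6) = 475.6

476 mol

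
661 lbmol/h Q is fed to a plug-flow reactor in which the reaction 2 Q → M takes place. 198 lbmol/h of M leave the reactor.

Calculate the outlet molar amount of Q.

265 lbmol/h

For M: n = n₀ + 1ξ → 198 = 0 + 1ξ, giving ξ = 198 lbmol/h.
Outlet amounts (n = n₀ + ν ξ):
  Q: 661 − 2(198) = 265
  M: 0 + 1(198) = 198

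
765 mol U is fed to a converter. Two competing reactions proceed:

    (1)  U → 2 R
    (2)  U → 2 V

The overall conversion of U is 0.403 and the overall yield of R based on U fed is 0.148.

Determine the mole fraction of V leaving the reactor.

0.469

Yield of R: 2ξ₁ / 765 = 0.148 → ξ₁ = 56.61 mol.
Conversion of U: 1ξ₁ + 1ξ₂ = 0.403 × 765 = 308.3 → ξ₂ = 251.7 mol.
Outlet amounts (n = n₀ + Σ ν·ξ):
  U: 765 − 1(56.61) − 1(251.7) = 456.7
  R: 0 + 2(56.61) = 113.2
  V: 0 + 2(251.7) = 503.4
Total out = 1073 mol; y_V = 503.4 / 1073 = 0.469.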